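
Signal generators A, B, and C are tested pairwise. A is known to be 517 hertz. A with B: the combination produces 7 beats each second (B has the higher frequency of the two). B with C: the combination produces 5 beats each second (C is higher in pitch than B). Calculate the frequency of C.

B is above A, so f_B = 517 + 7 = 524 Hz.
C is above B, so f_C = 524 + 5 = 529 Hz.

529 Hz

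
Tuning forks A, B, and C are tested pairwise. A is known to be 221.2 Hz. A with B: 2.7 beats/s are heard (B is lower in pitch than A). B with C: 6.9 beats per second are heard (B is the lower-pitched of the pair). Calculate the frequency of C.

225.4 Hz

B is below A, so f_B = 221.2 − 2.7 = 218.5 Hz.
C is above B, so f_C = 218.5 + 6.9 = 225.4 Hz.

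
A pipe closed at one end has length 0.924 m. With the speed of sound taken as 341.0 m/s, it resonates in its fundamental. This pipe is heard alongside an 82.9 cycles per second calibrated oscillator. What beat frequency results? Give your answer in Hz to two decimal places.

Closed pipe (odd harmonics): f_n = n·v/(4L) = 1·341.0/(4·0.924) = 92.2619 Hz.
f_beat = |92.2619 − 82.9| = 9.36 Hz.

9.36 Hz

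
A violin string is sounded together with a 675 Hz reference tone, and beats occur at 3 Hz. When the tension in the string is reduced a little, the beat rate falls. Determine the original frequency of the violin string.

|f − 675| = 3, so the violin string was at either 672 Hz or 678 Hz.
Lower tension means lower frequency; the adjustment lowers the violin string's frequency.
The beat rate fell, so the adjustment moved the violin string toward 675 Hz — it must have started above the reference.

678 Hz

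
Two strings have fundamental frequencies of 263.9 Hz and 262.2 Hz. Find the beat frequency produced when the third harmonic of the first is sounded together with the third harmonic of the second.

Third harmonic of the first: 3·263.9 = 791.7 Hz.
Third harmonic of the second: 3·262.2 = 786.6 Hz.
f_beat = |791.7 − 786.6| = 5.1 Hz.

5.1 Hz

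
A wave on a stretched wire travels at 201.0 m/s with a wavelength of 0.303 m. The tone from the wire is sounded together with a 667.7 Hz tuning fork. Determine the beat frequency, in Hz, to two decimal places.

4.33 Hz

Source frequency f = v/λ = 201.0/0.303 = 663.3663 Hz.
f_beat = |663.3663 − 667.7| = 4.33 Hz.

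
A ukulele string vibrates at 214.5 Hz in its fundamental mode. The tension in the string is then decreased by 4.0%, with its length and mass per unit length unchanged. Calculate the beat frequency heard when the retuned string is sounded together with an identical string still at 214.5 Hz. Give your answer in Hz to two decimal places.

For a string, f ∝ √T, so the new frequency is 214.5·√0.960 = 210.1662 Hz.
f_beat = |210.1662 − 214.5| = 4.33 Hz.

4.33 Hz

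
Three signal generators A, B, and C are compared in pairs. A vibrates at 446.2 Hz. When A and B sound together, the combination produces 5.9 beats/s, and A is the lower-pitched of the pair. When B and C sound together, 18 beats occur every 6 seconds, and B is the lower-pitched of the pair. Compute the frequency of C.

B is above A, so f_B = 446.2 + 5.9 = 452.1 Hz.
B–C: Beat frequency = 18/6 = 3 Hz.
C is above B, so f_C = 452.1 + 3 = 455.1 Hz.

455.1 Hz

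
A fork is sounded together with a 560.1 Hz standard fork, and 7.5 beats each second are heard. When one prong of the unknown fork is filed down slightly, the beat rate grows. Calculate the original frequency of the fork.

567.6 Hz

|f − 560.1| = 7.5, so the fork was at either 552.6 Hz or 567.6 Hz.
Filing a prong removes mass and raises the fork's frequency; the adjustment raises the fork's frequency.
The beat rate rose, so the adjustment moved the fork further from 560.1 Hz — it was already above the reference.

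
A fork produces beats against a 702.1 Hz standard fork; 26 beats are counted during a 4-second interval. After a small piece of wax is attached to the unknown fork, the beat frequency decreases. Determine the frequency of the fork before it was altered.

708.6 Hz

Beat frequency = 26/4 = 6.5 Hz.
|f − 702.1| = 6.5, so the fork was at either 695.6 Hz or 708.6 Hz.
Loading a fork with wax lowers its frequency; the adjustment lowers the fork's frequency.
The beat rate fell, so the adjustment moved the fork toward 702.1 Hz — it must have started above the reference.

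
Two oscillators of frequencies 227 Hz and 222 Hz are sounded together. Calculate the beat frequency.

5 Hz

Beats arise from superposition of two nearby frequencies; the beat rate is |f₁ − f₂|.
|227 − 222| = 5 Hz.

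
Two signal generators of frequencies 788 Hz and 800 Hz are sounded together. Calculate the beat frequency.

f_beat = |f₁ − f₂|.
|788 − 800| = 12 Hz.

12 Hz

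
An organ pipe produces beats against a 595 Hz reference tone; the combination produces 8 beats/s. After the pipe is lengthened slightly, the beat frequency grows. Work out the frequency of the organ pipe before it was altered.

587 Hz

|f − 595| = 8, so the organ pipe was at either 587 Hz or 603 Hz.
A longer pipe has a lower fundamental; the adjustment lowers the organ pipe's frequency.
The beat rate rose, so the adjustment moved the organ pipe further from 595 Hz — it was already below the reference.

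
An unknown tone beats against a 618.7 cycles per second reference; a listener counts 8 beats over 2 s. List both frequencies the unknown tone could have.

Beat frequency = 8/2 = 4 Hz.
|f − 618.7| = 4, so f = 618.7 ± 4.

614.7 Hz or 622.7 Hz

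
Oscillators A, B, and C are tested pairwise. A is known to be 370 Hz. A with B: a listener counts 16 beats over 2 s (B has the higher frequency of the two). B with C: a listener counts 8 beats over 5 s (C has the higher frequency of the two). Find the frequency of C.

379.6 Hz

A–B: Beat frequency = 16/2 = 8 Hz.
B is above A, so f_B = 370 + 8 = 378 Hz.
B–C: Beat frequency = 8/5 = 1.6 Hz.
C is above B, so f_C = 378 + 1.6 = 379.6 Hz.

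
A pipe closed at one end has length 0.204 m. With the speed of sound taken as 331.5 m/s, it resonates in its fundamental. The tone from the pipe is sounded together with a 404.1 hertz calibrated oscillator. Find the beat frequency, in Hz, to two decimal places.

Closed pipe (odd harmonics): f_n = n·v/(4L) = 1·331.5/(4·0.204) = 406.2500 Hz.
f_beat = |406.2500 − 404.1| = 2.15 Hz.

2.15 Hz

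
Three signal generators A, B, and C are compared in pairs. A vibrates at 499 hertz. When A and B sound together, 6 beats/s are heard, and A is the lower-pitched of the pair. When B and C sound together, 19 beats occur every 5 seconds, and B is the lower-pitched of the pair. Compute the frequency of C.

508.8 Hz

B is above A, so f_B = 499 + 6 = 505 Hz.
B–C: Beat frequency = 19/5 = 3.8 Hz.
C is above B, so f_C = 505 + 3.8 = 508.8 Hz.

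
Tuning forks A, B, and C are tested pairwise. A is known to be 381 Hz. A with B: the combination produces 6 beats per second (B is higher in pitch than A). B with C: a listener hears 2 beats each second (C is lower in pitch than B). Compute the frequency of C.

385 Hz

B is above A, so f_B = 381 + 6 = 387 Hz.
C is below B, so f_C = 387 − 2 = 385 Hz.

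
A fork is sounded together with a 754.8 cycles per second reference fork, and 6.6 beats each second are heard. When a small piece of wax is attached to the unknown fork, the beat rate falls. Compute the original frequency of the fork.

|f − 754.8| = 6.6, so the fork was at either 748.2 Hz or 761.4 Hz.
Loading a fork with wax lowers its frequency; the adjustment lowers the fork's frequency.
The beat rate fell, so the adjustment moved the fork toward 754.8 Hz — it must have started above the reference.

761.4 Hz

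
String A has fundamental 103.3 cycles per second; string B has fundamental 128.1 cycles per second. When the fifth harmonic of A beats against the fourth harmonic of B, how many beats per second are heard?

Fifth harmonic of the first: 5·103.3 = 516.5 Hz.
Fourth harmonic of the second: 4·128.1 = 512.4 Hz.
f_beat = |516.5 − 512.4| = 4.1 Hz.

4.1 Hz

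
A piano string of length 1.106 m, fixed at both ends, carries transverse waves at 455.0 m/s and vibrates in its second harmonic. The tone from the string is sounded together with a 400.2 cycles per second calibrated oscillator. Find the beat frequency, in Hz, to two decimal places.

For a string fixed at both ends, f_n = n·v/(2L) = 2·455.0/(2·1.106) = 411.3924 Hz.
f_beat = |411.3924 − 400.2| = 11.19 Hz.

11.19 Hz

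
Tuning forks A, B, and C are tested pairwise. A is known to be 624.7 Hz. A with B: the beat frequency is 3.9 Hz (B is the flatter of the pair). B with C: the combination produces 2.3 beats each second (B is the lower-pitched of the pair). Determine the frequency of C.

623.1 Hz

B is below A, so f_B = 624.7 − 3.9 = 620.8 Hz.
C is above B, so f_C = 620.8 + 2.3 = 623.1 Hz.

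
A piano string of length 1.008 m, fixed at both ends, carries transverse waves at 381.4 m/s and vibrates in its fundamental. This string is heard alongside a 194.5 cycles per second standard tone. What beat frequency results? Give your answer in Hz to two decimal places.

5.31 Hz

For a string fixed at both ends, f_n = n·v/(2L) = 1·381.4/(2·1.008) = 189.1865 Hz.
f_beat = |189.1865 − 194.5| = 5.31 Hz.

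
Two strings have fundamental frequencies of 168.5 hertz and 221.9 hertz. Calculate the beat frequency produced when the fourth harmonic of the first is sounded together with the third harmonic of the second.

8.3 Hz

Fourth harmonic of the first: 4·168.5 = 674.0 Hz.
Third harmonic of the second: 3·221.9 = 665.7 Hz.
f_beat = |674.0 − 665.7| = 8.3 Hz.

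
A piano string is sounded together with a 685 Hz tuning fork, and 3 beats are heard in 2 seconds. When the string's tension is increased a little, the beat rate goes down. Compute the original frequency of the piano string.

Beat frequency = 3/2 = 1.5 Hz.
|f − 685| = 1.5, so the piano string was at either 683.5 Hz or 686.5 Hz.
Higher tension means higher frequency; the adjustment raises the piano string's frequency.
The beat rate fell, so the adjustment moved the piano string toward 685 Hz — it must have started below the reference.

683.5 Hz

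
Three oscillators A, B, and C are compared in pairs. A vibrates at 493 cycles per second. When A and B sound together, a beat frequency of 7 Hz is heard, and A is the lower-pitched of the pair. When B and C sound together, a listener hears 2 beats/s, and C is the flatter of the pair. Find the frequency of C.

498 Hz

B is above A, so f_B = 493 + 7 = 500 Hz.
C is below B, so f_C = 500 − 2 = 498 Hz.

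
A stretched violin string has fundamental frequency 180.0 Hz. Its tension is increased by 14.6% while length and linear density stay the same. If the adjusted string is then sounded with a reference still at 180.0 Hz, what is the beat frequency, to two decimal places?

12.69 Hz

For a string, f ∝ √T, so the new frequency is 180.0·√1.146 = 192.6925 Hz.
f_beat = |192.6925 − 180.0| = 12.69 Hz.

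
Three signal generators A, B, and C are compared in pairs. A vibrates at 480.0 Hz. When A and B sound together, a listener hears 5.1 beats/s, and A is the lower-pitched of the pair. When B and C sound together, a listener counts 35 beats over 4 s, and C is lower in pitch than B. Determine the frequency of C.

476.35 Hz

B is above A, so f_B = 480.0 + 5.1 = 485.1 Hz.
B–C: Beat frequency = 35/4 = 8.75 Hz.
C is below B, so f_C = 485.1 − 8.75 = 476.35 Hz.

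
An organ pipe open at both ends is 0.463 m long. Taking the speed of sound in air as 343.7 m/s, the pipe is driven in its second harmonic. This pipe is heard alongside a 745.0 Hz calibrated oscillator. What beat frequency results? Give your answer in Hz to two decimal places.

Open pipe: f_n = n·v/(2L) = 2·343.7/(2·0.463) = 742.3326 Hz.
f_beat = |742.3326 − 745.0| = 2.67 Hz.

2.67 Hz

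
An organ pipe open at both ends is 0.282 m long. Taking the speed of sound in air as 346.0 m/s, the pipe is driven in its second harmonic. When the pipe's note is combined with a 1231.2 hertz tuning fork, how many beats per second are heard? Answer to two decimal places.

Open pipe: f_n = n·v/(2L) = 2·346.0/(2·0.282) = 1226.9504 Hz.
f_beat = |1226.9504 − 1231.2| = 4.25 Hz.

4.25 Hz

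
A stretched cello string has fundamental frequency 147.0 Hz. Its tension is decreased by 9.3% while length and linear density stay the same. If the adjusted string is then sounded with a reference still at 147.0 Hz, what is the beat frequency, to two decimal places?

7.00 Hz

For a string, f ∝ √T, so the new frequency is 147.0·√0.907 = 139.9977 Hz.
f_beat = |139.9977 − 147.0| = 7.00 Hz.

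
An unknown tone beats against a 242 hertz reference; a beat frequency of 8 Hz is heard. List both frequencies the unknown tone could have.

|f − 242| = 8, so f = 242 ± 8.

234 Hz or 250 Hz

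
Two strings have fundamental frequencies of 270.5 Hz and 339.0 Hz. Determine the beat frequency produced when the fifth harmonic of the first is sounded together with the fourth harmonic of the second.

Fifth harmonic of the first: 5·270.5 = 1352.5 Hz.
Fourth harmonic of the second: 4·339.0 = 1356.0 Hz.
f_beat = |1352.5 − 1356.0| = 3.5 Hz.

3.5 Hz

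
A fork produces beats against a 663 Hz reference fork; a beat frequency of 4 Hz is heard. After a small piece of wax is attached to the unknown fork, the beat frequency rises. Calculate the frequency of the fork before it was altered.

|f − 663| = 4, so the fork was at either 659 Hz or 667 Hz.
Loading a fork with wax lowers its frequency; the adjustment lowers the fork's frequency.
The beat rate rose, so the adjustment moved the fork further from 663 Hz — it was already below the reference.

659 Hz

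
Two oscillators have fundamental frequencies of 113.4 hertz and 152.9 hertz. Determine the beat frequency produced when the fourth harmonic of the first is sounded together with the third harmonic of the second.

5.1 Hz

Fourth harmonic of the first: 4·113.4 = 453.6 Hz.
Third harmonic of the second: 3·152.9 = 458.7 Hz.
f_beat = |453.6 − 458.7| = 5.1 Hz.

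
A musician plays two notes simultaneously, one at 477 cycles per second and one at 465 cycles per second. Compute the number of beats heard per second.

Beats arise from superposition of two nearby frequencies; the beat rate is |f₁ − f₂|.
|477 − 465| = 12 Hz.

12 Hz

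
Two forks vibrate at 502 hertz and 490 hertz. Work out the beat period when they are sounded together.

0.083 s

f_beat = |502 − 490| = 12 Hz.
Beat period T = 1 / f_beat = 1 / 12 s.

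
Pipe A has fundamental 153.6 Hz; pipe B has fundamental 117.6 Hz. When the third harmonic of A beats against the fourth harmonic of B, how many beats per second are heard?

Third harmonic of the first: 3·153.6 = 460.8 Hz.
Fourth harmonic of the second: 4·117.6 = 470.4 Hz.
f_beat = |460.8 − 470.4| = 9.6 Hz.

9.6 Hz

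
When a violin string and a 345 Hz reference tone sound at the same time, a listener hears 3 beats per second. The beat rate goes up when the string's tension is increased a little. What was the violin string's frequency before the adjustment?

348 Hz

|f − 345| = 3, so the violin string was at either 342 Hz or 348 Hz.
Higher tension means higher frequency; the adjustment raises the violin string's frequency.
The beat rate rose, so the adjustment moved the violin string further from 345 Hz — it was already above the reference.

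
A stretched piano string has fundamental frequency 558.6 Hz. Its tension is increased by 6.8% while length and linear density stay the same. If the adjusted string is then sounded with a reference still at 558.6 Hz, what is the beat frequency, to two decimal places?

18.68 Hz

For a string, f ∝ √T, so the new frequency is 558.6·√1.068 = 577.2801 Hz.
f_beat = |577.2801 − 558.6| = 18.68 Hz.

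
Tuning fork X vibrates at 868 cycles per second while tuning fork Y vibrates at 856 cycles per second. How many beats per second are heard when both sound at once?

12 Hz

The beat frequency equals the magnitude of the frequency difference.
|868 − 856| = 12 Hz.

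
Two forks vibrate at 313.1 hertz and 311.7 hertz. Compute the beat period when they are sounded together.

f_beat = |313.1 − 311.7| = 1.4 Hz.
Beat period T = 1 / f_beat = 1 / 1.4 s.

0.714 s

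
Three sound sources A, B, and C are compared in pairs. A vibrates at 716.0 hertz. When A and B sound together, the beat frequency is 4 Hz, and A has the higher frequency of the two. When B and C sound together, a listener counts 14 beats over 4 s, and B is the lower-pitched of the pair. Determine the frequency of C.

B is below A, so f_B = 716.0 − 4 = 712 Hz.
B–C: Beat frequency = 14/4 = 3.5 Hz.
C is above B, so f_C = 712 + 3.5 = 715.5 Hz.

715.5 Hz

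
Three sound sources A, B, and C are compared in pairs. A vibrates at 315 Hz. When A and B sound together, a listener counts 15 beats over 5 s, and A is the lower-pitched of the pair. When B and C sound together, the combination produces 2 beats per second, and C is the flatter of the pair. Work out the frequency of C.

316 Hz

A–B: Beat frequency = 15/5 = 3 Hz.
B is above A, so f_B = 315 + 3 = 318 Hz.
C is below B, so f_C = 318 − 2 = 316 Hz.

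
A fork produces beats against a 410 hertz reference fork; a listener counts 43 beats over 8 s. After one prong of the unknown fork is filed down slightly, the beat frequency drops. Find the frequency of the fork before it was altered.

Beat frequency = 43/8 = 5.375 Hz.
|f − 410| = 5.375, so the fork was at either 404.625 Hz or 415.375 Hz.
Filing a prong removes mass and raises the fork's frequency; the adjustment raises the fork's frequency.
The beat rate fell, so the adjustment moved the fork toward 410 Hz — it must have started below the reference.

404.625 Hz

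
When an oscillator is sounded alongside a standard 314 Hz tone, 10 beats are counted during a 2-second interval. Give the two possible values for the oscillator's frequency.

309 Hz or 319 Hz

Beat frequency = 10/2 = 5 Hz.
|f − 314| = 5, so f = 314 ± 5.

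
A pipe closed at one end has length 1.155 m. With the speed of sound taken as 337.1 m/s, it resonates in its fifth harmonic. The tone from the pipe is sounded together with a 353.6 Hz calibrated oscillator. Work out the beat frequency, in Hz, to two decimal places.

Closed pipe (odd harmonics): f_n = n·v/(4L) = 5·337.1/(4·1.155) = 364.8268 Hz.
f_beat = |364.8268 − 353.6| = 11.23 Hz.

11.23 Hz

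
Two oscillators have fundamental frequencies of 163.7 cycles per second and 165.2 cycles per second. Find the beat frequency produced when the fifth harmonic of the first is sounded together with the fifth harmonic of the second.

7.5 Hz

Fifth harmonic of the first: 5·163.7 = 818.5 Hz.
Fifth harmonic of the second: 5·165.2 = 826.0 Hz.
f_beat = |818.5 − 826.0| = 7.5 Hz.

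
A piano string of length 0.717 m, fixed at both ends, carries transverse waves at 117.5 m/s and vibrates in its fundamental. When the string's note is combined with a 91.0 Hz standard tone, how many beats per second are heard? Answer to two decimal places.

For a string fixed at both ends, f_n = n·v/(2L) = 1·117.5/(2·0.717) = 81.9386 Hz.
f_beat = |81.9386 − 91.0| = 9.06 Hz.

9.06 Hz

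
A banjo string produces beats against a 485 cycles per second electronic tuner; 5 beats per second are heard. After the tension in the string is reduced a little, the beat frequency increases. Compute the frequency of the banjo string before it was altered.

480 Hz

|f − 485| = 5, so the banjo string was at either 480 Hz or 490 Hz.
Lower tension means lower frequency; the adjustment lowers the banjo string's frequency.
The beat rate rose, so the adjustment moved the banjo string further from 485 Hz — it was already below the reference.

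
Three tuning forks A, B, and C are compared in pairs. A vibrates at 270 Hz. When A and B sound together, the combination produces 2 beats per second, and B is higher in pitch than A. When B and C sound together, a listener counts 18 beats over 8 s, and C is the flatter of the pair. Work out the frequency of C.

269.75 Hz

B is above A, so f_B = 270 + 2 = 272 Hz.
B–C: Beat frequency = 18/8 = 2.25 Hz.
C is below B, so f_C = 272 − 2.25 = 269.75 Hz.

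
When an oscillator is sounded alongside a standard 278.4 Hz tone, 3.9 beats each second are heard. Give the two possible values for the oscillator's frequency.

274.5 Hz or 282.3 Hz

|f − 278.4| = 3.9, so f = 278.4 ± 3.9.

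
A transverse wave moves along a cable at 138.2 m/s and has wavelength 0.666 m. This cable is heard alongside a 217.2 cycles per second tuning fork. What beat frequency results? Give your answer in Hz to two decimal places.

9.69 Hz

Source frequency f = v/λ = 138.2/0.666 = 207.5075 Hz.
f_beat = |207.5075 − 217.2| = 9.69 Hz.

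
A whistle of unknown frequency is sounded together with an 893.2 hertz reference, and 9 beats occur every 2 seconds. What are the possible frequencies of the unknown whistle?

888.7 Hz or 897.7 Hz

Beat frequency = 9/2 = 4.5 Hz.
|f − 893.2| = 4.5, so f = 893.2 ± 4.5.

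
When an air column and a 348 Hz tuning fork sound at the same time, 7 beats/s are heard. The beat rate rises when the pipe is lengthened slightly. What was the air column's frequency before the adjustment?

|f − 348| = 7, so the air column was at either 341 Hz or 355 Hz.
A longer pipe has a lower fundamental; the adjustment lowers the air column's frequency.
The beat rate rose, so the adjustment moved the air column further from 348 Hz — it was already below the reference.

341 Hz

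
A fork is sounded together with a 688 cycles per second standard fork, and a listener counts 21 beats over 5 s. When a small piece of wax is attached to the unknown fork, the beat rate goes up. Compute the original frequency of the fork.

Beat frequency = 21/5 = 4.2 Hz.
|f − 688| = 4.2, so the fork was at either 683.8 Hz or 692.2 Hz.
Loading a fork with wax lowers its frequency; the adjustment lowers the fork's frequency.
The beat rate rose, so the adjustment moved the fork further from 688 Hz — it was already below the reference.

683.8 Hz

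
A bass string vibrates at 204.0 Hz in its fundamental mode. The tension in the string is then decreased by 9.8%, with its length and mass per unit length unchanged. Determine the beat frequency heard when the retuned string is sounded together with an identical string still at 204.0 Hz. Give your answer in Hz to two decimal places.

For a string, f ∝ √T, so the new frequency is 204.0·√0.902 = 193.7463 Hz.
f_beat = |193.7463 − 204.0| = 10.25 Hz.

10.25 Hz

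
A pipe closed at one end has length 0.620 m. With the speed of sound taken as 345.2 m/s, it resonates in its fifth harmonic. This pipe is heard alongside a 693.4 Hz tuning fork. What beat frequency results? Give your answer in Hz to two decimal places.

2.57 Hz

Closed pipe (odd harmonics): f_n = n·v/(4L) = 5·345.2/(4·0.620) = 695.9677 Hz.
f_beat = |695.9677 − 693.4| = 2.57 Hz.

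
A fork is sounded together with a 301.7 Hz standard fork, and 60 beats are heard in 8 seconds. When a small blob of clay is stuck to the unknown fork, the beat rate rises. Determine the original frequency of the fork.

294.2 Hz

Beat frequency = 60/8 = 7.5 Hz.
|f − 301.7| = 7.5, so the fork was at either 294.2 Hz or 309.2 Hz.
Adding mass to a fork lowers its frequency; the adjustment lowers the fork's frequency.
The beat rate rose, so the adjustment moved the fork further from 301.7 Hz — it was already below the reference.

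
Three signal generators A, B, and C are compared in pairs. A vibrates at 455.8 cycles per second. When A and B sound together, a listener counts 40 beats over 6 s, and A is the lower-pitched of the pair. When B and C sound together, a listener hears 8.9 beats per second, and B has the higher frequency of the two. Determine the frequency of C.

453.5667 Hz

A–B: Beat frequency = 40/6 = 6.6667 Hz.
B is above A, so f_B = 455.8 + 6.6667 = 462.4667 Hz.
C is below B, so f_C = 462.4667 − 8.9 = 453.5667 Hz.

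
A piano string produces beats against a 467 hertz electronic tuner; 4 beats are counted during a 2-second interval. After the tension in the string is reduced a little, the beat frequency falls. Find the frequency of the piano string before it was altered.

469 Hz

Beat frequency = 4/2 = 2 Hz.
|f − 467| = 2, so the piano string was at either 465 Hz or 469 Hz.
Lower tension means lower frequency; the adjustment lowers the piano string's frequency.
The beat rate fell, so the adjustment moved the piano string toward 467 Hz — it must have started above the reference.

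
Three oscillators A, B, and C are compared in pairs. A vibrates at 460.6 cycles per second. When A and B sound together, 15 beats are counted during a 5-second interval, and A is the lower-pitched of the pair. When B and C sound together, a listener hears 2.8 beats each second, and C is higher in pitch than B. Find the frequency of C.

466.4 Hz

A–B: Beat frequency = 15/5 = 3 Hz.
B is above A, so f_B = 460.6 + 3 = 463.6 Hz.
C is above B, so f_C = 463.6 + 2.8 = 466.4 Hz.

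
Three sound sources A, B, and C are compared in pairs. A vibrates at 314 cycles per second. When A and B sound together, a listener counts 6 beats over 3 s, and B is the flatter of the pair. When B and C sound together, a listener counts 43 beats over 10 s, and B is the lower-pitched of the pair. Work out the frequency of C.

A–B: Beat frequency = 6/3 = 2 Hz.
B is below A, so f_B = 314 − 2 = 312 Hz.
B–C: Beat frequency = 43/10 = 4.3 Hz.
C is above B, so f_C = 312 + 4.3 = 316.3 Hz.

316.3 Hz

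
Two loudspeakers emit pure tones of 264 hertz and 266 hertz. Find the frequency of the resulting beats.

f_beat = |f₁ − f₂|.
|264 − 266| = 2 Hz.

2 Hz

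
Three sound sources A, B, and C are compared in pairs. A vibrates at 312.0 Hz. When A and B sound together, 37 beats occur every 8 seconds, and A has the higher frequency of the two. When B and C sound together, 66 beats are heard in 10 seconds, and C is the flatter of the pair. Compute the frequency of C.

300.775 Hz

A–B: Beat frequency = 37/8 = 4.625 Hz.
B is below A, so f_B = 312.0 − 4.625 = 307.375 Hz.
B–C: Beat frequency = 66/10 = 6.6 Hz.
C is below B, so f_C = 307.375 − 6.6 = 300.775 Hz.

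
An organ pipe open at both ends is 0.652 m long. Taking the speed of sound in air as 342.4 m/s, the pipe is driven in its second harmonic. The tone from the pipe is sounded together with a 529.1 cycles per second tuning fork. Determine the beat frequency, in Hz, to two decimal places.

3.95 Hz

Open pipe: f_n = n·v/(2L) = 2·342.4/(2·0.652) = 525.1534 Hz.
f_beat = |525.1534 − 529.1| = 3.95 Hz.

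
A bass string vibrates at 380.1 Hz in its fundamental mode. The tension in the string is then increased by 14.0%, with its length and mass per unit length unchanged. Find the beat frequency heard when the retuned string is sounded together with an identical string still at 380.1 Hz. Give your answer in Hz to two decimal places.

For a string, f ∝ √T, so the new frequency is 380.1·√1.140 = 405.8357 Hz.
f_beat = |405.8357 − 380.1| = 25.74 Hz.

25.74 Hz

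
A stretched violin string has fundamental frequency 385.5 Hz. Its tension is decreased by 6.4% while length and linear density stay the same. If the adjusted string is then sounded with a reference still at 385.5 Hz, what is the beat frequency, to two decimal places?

12.54 Hz

For a string, f ∝ √T, so the new frequency is 385.5·√0.936 = 372.9600 Hz.
f_beat = |372.9600 − 385.5| = 12.54 Hz.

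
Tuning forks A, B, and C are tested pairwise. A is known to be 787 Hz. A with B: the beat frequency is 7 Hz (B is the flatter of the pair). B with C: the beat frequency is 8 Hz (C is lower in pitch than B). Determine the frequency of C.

772 Hz

B is below A, so f_B = 787 − 7 = 780 Hz.
C is below B, so f_C = 780 − 8 = 772 Hz.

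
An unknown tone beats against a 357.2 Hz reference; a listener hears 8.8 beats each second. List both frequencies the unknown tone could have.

348.4 Hz or 366 Hz

|f − 357.2| = 8.8, so f = 357.2 ± 8.8.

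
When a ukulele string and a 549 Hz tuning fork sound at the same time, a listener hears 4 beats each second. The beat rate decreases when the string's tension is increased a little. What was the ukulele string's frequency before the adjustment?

|f − 549| = 4, so the ukulele string was at either 545 Hz or 553 Hz.
Higher tension means higher frequency; the adjustment raises the ukulele string's frequency.
The beat rate fell, so the adjustment moved the ukulele string toward 549 Hz — it must have started below the reference.

545 Hz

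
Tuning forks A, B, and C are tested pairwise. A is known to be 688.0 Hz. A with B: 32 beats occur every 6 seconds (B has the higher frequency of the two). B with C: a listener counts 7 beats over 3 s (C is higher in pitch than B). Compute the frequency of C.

695.6667 Hz

A–B: Beat frequency = 32/6 = 5.3333 Hz.
B is above A, so f_B = 688.0 + 5.3333 = 693.3333 Hz.
B–C: Beat frequency = 7/3 = 2.3333 Hz.
C is above B, so f_C = 693.3333 + 2.3333 = 695.6667 Hz.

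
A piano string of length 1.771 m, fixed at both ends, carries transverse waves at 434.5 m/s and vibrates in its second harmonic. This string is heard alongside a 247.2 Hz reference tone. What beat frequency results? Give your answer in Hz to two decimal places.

1.86 Hz

For a string fixed at both ends, f_n = n·v/(2L) = 2·434.5/(2·1.771) = 245.3416 Hz.
f_beat = |245.3416 − 247.2| = 1.86 Hz.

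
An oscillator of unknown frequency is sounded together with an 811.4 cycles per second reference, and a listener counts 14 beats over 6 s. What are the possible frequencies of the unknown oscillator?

809.0667 Hz or 813.7333 Hz

Beat frequency = 14/6 = 2.3333 Hz.
|f − 811.4| = 2.3333, so f = 811.4 ± 2.3333.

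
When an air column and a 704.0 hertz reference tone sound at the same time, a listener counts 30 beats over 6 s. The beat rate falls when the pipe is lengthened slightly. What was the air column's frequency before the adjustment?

Beat frequency = 30/6 = 5 Hz.
|f − 704.0| = 5, so the air column was at either 699 Hz or 709 Hz.
A longer pipe has a lower fundamental; the adjustment lowers the air column's frequency.
The beat rate fell, so the adjustment moved the air column toward 704.0 Hz — it must have started above the reference.

709 Hz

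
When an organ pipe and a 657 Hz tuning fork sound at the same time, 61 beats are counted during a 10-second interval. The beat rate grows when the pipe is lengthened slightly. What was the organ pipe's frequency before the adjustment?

Beat frequency = 61/10 = 6.1 Hz.
|f − 657| = 6.1, so the organ pipe was at either 650.9 Hz or 663.1 Hz.
A longer pipe has a lower fundamental; the adjustment lowers the organ pipe's frequency.
The beat rate rose, so the adjustment moved the organ pipe further from 657 Hz — it was already below the reference.

650.9 Hz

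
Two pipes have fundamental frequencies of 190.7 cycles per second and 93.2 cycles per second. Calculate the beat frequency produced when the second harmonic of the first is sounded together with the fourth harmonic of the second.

8.6 Hz

Second harmonic of the first: 2·190.7 = 381.4 Hz.
Fourth harmonic of the second: 4·93.2 = 372.8 Hz.
f_beat = |381.4 − 372.8| = 8.6 Hz.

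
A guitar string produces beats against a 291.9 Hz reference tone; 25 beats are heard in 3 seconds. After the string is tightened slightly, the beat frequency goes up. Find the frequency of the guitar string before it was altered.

Beat frequency = 25/3 = 8.3333 Hz.
|f − 291.9| = 8.3333, so the guitar string was at either 283.5667 Hz or 300.2333 Hz.
Increasing tension raises a string's frequency; the adjustment raises the guitar string's frequency.
The beat rate rose, so the adjustment moved the guitar string further from 291.9 Hz — it was already above the reference.

300.2333 Hz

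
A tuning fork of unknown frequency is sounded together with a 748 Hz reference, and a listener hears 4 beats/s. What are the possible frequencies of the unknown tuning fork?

744 Hz or 752 Hz

|f − 748| = 4, so f = 748 ± 4.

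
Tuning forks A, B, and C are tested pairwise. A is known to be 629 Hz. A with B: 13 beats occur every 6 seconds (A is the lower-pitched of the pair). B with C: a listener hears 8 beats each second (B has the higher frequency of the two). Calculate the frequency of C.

623.1667 Hz

A–B: Beat frequency = 13/6 = 2.1667 Hz.
B is above A, so f_B = 629 + 2.1667 = 631.1667 Hz.
C is below B, so f_C = 631.1667 − 8 = 623.1667 Hz.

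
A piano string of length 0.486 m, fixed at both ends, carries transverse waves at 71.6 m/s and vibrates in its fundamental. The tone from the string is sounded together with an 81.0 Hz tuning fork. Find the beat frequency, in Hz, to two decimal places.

For a string fixed at both ends, f_n = n·v/(2L) = 1·71.6/(2·0.486) = 73.6626 Hz.
f_beat = |73.6626 − 81.0| = 7.34 Hz.

7.34 Hz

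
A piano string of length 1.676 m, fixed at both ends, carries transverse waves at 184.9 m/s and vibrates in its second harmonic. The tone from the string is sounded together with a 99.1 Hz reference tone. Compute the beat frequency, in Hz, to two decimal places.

11.22 Hz

For a string fixed at both ends, f_n = n·v/(2L) = 2·184.9/(2·1.676) = 110.3222 Hz.
f_beat = |110.3222 − 99.1| = 11.22 Hz.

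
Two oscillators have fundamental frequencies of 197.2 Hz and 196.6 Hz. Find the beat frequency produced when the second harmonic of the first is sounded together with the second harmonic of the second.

1.2 Hz

Second harmonic of the first: 2·197.2 = 394.4 Hz.
Second harmonic of the second: 2·196.6 = 393.2 Hz.
f_beat = |394.4 − 393.2| = 1.2 Hz.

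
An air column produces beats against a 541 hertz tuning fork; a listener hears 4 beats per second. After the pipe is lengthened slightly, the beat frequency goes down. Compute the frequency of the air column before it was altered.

|f − 541| = 4, so the air column was at either 537 Hz or 545 Hz.
A longer pipe has a lower fundamental; the adjustment lowers the air column's frequency.
The beat rate fell, so the adjustment moved the air column toward 541 Hz — it must have started above the reference.

545 Hz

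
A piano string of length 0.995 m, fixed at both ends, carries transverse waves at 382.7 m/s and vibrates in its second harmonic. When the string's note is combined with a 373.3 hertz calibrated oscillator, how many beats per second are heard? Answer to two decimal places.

11.32 Hz

For a string fixed at both ends, f_n = n·v/(2L) = 2·382.7/(2·0.995) = 384.6231 Hz.
f_beat = |384.6231 − 373.3| = 11.32 Hz.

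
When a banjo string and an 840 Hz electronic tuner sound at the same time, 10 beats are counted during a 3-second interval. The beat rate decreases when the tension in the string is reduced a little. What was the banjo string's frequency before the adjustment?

Beat frequency = 10/3 = 3.3333 Hz.
|f − 840| = 3.3333, so the banjo string was at either 836.6667 Hz or 843.3333 Hz.
Lower tension means lower frequency; the adjustment lowers the banjo string's frequency.
The beat rate fell, so the adjustment moved the banjo string toward 840 Hz — it must have started above the reference.

843.3333 Hz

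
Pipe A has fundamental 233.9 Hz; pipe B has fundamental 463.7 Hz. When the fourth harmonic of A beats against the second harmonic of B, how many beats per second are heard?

Fourth harmonic of the first: 4·233.9 = 935.6 Hz.
Second harmonic of the second: 2·463.7 = 927.4 Hz.
f_beat = |935.6 − 927.4| = 8.2 Hz.

8.2 Hz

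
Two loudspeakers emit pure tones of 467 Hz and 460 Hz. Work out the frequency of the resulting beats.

7 Hz

f_beat = |f₁ − f₂|.
|467 − 460| = 7 Hz.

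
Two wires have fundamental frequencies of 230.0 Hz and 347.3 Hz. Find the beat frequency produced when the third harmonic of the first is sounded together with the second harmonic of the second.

Third harmonic of the first: 3·230.0 = 690.0 Hz.
Second harmonic of the second: 2·347.3 = 694.6 Hz.
f_beat = |690.0 − 694.6| = 4.6 Hz.

4.6 Hz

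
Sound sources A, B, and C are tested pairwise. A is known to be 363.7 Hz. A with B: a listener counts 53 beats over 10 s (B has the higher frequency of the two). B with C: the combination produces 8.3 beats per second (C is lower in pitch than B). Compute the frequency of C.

A–B: Beat frequency = 53/10 = 5.3 Hz.
B is above A, so f_B = 363.7 + 5.3 = 369 Hz.
C is below B, so f_C = 369 − 8.3 = 360.7 Hz.

360.7 Hz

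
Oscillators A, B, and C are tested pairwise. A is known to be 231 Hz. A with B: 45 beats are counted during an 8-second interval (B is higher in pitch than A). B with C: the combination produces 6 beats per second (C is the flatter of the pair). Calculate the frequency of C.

A–B: Beat frequency = 45/8 = 5.625 Hz.
B is above A, so f_B = 231 + 5.625 = 236.625 Hz.
C is below B, so f_C = 236.625 − 6 = 230.625 Hz.

230.625 Hz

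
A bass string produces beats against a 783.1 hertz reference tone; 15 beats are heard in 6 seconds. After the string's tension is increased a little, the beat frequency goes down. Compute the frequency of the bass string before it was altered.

Beat frequency = 15/6 = 2.5 Hz.
|f − 783.1| = 2.5, so the bass string was at either 780.6 Hz or 785.6 Hz.
Higher tension means higher frequency; the adjustment raises the bass string's frequency.
The beat rate fell, so the adjustment moved the bass string toward 783.1 Hz — it must have started below the reference.

780.6 Hz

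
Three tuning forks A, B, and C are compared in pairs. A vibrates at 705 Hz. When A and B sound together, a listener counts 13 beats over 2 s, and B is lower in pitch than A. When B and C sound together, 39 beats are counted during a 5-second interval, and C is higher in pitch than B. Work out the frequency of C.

706.3 Hz

A–B: Beat frequency = 13/2 = 6.5 Hz.
B is below A, so f_B = 705 − 6.5 = 698.5 Hz.
B–C: Beat frequency = 39/5 = 7.8 Hz.
C is above B, so f_C = 698.5 + 7.8 = 706.3 Hz.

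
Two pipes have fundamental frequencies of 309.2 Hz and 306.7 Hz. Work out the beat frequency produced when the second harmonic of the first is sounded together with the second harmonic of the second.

5.0 Hz

Second harmonic of the first: 2·309.2 = 618.4 Hz.
Second harmonic of the second: 2·306.7 = 613.4 Hz.
f_beat = |618.4 − 613.4| = 5.0 Hz.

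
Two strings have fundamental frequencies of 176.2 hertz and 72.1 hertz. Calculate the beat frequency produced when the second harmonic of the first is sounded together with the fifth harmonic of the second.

8.1 Hz

Second harmonic of the first: 2·176.2 = 352.4 Hz.
Fifth harmonic of the second: 5·72.1 = 360.5 Hz.
f_beat = |352.4 − 360.5| = 8.1 Hz.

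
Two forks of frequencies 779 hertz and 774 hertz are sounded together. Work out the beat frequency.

5 Hz

f_beat = |f₁ − f₂|.
|779 − 774| = 5 Hz.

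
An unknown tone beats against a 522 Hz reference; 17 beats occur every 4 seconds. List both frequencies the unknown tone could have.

517.75 Hz or 526.25 Hz

Beat frequency = 17/4 = 4.25 Hz.
|f − 522| = 4.25, so f = 522 ± 4.25.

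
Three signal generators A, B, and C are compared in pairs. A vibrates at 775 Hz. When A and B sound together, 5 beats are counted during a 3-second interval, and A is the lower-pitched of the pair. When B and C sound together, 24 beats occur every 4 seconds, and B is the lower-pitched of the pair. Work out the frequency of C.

A–B: Beat frequency = 5/3 = 1.6667 Hz.
B is above A, so f_B = 775 + 1.6667 = 776.6667 Hz.
B–C: Beat frequency = 24/4 = 6 Hz.
C is above B, so f_C = 776.6667 + 6 = 782.6667 Hz.

782.6667 Hz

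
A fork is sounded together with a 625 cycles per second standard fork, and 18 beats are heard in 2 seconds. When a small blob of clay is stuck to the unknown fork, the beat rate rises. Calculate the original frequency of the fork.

616 Hz

Beat frequency = 18/2 = 9 Hz.
|f − 625| = 9, so the fork was at either 616 Hz or 634 Hz.
Adding mass to a fork lowers its frequency; the adjustment lowers the fork's frequency.
The beat rate rose, so the adjustment moved the fork further from 625 Hz — it was already below the reference.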